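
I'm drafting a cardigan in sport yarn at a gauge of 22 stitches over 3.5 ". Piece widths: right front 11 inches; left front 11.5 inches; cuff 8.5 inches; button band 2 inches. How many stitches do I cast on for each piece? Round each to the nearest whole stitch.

Rate = 22/3.5 = 6.286 sts per in.
right front: 11 × 6.286 = 69.14 → 69.
left front: 11.5 × 6.286 = 72.29 → 72.
cuff: 8.5 × 6.286 = 53.43 → 53.
button band: 2 × 6.286 = 12.57 → 13.

right front 69; left front 72; cuff 53; button band 13.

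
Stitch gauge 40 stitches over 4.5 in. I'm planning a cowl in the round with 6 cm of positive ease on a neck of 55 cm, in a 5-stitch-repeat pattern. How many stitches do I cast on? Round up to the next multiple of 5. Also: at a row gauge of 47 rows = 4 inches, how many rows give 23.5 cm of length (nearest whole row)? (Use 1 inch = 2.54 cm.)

Finished = 55 + 6 = 61 cm.
61 cm × 1/2.54 = 24.02 inches.
40/4.5 = 8.889 sts per in; 24.02 × 8.889 = 213.47 sts.
Next multiple of 5 → 215.
23.5 cm = 9.25 inches; × 11.75 = 108.71 → 109 rows.

Cast on 215 stitches; work 109 rows.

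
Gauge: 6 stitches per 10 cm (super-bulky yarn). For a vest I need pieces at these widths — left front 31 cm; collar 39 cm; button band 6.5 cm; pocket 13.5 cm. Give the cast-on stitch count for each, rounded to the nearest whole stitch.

Rate = 6/10 = 0.6 sts per cm.
left front: 31 × 0.6 = 18.60 → 19.
collar: 39 × 0.6 = 23.40 → 23.
button band: 6.5 × 0.6 = 3.90 → 4.
pocket: 13.5 × 0.6 = 8.10 → 8.

left front 19; collar 23; button band 4; pocket 8.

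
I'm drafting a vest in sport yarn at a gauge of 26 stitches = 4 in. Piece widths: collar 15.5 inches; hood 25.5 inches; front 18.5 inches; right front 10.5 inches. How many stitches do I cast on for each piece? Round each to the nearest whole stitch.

collar 101; hood 166; front 120; right front 68.

Rate = 26/4 = 6.5 sts per in.
collar: 15.5 × 6.5 = 100.75 → 101.
hood: 25.5 × 6.5 = 165.75 → 166.
front: 18.5 × 6.5 = 120.25 → 120.
right front: 10.5 × 6.5 = 68.25 → 68.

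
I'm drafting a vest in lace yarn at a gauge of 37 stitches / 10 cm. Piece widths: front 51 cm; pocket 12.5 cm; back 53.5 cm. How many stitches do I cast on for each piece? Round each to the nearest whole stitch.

front 189; pocket 46; back 198.

Rate = 37/10 = 3.7 sts per cm.
front: 51 × 3.7 = 188.70 → 189.
pocket: 12.5 × 3.7 = 46.25 → 46.
back: 53.5 × 3.7 = 197.95 → 198.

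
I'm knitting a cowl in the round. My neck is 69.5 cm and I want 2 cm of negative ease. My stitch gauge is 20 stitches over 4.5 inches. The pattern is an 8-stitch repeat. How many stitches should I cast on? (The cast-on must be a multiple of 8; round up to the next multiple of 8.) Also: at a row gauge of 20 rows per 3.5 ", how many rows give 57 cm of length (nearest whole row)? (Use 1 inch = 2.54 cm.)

Finished = 69.5 − 2 = 67.5 cm.
67.5 cm × 1/2.54 = 26.57 inches.
20/4.5 = 4.444 sts per in; 26.57 × 4.444 = 118.11 sts.
Next multiple of 8 → 120.
57 cm = 22.44 inches; × 5.714 = 128.23 → 128 rows.

Cast on 120 stitches; work 128 rows.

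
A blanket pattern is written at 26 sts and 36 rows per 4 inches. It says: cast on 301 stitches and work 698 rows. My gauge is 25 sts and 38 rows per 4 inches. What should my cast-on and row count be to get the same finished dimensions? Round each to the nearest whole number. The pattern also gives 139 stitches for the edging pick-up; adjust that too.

Stitches: 301 × 25/26 = 289.42 → 289.
Rows: 698 × 38/36 = 736.78 → 737.
edging pick-up: 139 × 25/26 = 133.65 → 134.

Cast on 289 stitches; work 737 rows; edging pick-up 134 stitches.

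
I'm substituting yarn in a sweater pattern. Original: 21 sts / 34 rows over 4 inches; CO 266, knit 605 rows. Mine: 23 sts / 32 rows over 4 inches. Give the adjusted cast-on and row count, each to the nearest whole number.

Stitches: 266 × 23/21 = 291.33 → 291.
Rows: 605 × 32/34 = 569.41 → 569.

Cast on 291 stitches; work 569 rows.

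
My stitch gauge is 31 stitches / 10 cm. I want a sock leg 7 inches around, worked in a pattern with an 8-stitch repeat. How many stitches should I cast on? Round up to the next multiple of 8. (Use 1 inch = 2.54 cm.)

Cast on 56 stitches.

7 in = 7 × 2.54 = 17.78 cm.
31 / 10 = 3.1 sts/cm.
17.78 × 3.1 = 55.12 sts.
→ 56.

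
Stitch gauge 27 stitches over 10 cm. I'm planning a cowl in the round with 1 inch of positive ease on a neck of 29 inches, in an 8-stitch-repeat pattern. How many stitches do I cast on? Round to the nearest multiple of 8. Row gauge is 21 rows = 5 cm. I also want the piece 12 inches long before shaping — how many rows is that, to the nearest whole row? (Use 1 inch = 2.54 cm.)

Finished = 29 + 1 = 30 inches.
30 inches × 2.54 = 76.20 cm.
27/10 = 2.7 sts per cm; 76.20 × 2.7 = 205.74 sts.
Nearest multiple of 8 → 208.
12 inches = 30.48 cm; × 4.2 = 128.02 → 128 rows.

Cast on 208 stitches; work 128 rows.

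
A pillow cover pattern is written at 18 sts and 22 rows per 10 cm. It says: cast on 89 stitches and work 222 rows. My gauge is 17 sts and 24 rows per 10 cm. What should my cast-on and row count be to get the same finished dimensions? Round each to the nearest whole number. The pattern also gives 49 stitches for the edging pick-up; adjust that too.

Stitches: 89 × 17/18 = 84.06 → 84.
Rows: 222 × 24/22 = 242.18 → 242.
edging pick-up: 49 × 17/18 = 46.28 → 46.

Cast on 84 stitches; work 242 rows; edging pick-up 46 stitches.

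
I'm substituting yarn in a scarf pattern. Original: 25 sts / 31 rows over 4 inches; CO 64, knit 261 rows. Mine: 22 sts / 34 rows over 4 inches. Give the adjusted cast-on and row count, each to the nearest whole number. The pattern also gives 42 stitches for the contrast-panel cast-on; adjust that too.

Stitches: 64 × 22/25 = 56.32 → 56.
Rows: 261 × 34/31 = 286.26 → 286.
contrast-panel cast-on: 42 × 22/25 = 36.96 → 37.

Cast on 56 stitches; work 286 rows; contrast-panel cast-on 37 stitches.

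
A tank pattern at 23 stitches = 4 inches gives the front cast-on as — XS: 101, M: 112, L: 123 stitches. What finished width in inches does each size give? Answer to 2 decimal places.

23/4 = 5.75 sts per in.
XS: 101 / 5.75 = 17.565 → 17.57 in.
M: 112 / 5.75 = 19.478 → 19.48 in.
L: 123 / 5.75 = 21.391 → 21.39 in.

XS 17.57 inches; M 19.48 inches; L 21.39 inches.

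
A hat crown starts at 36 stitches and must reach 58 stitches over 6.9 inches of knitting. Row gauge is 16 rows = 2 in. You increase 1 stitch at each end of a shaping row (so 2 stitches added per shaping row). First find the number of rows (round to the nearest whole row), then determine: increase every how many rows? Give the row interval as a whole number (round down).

Increase every 5th row.

Rows = 6.9 × 8 = 55.2 → 55 rows.
Stitches to add: 22 → 11 shaping rows (at 2 st each).
55 / 11 = 5.00 → every 5 rows.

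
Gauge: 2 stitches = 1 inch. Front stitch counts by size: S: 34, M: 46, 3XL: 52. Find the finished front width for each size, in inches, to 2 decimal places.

S 17.00 inches; M 23.00 inches; 3XL 26.00 inches.

2/1 = 2 sts per in.
S: 34 / 2 = 17.000 → 17.00 in.
M: 46 / 2 = 23.000 → 23.00 in.
3XL: 52 / 2 = 26.000 → 26.00 in.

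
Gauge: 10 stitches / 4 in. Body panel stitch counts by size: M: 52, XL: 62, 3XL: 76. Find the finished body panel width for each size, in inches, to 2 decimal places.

M 20.80 inches; XL 24.80 inches; 3XL 30.40 inches.

10/4 = 2.5 sts per in.
M: 52 / 2.5 = 20.800 → 20.80 in.
XL: 62 / 2.5 = 24.800 → 24.80 in.
3XL: 76 / 2.5 = 30.400 → 30.40 in.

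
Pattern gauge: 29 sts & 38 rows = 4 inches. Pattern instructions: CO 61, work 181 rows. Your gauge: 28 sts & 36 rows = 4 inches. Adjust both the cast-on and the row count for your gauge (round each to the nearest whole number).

Cast on 59 stitches; work 171 rows.

Stitches: 61 × 28/29 = 58.90 → 59.
Rows: 181 × 36/38 = 171.47 → 171.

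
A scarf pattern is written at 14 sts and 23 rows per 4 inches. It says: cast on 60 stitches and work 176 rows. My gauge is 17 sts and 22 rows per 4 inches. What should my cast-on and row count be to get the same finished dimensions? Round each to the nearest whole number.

Stitches: 60 × 17/14 = 72.86 → 73.
Rows: 176 × 22/23 = 168.35 → 168.

Cast on 73 stitches; work 168 rows.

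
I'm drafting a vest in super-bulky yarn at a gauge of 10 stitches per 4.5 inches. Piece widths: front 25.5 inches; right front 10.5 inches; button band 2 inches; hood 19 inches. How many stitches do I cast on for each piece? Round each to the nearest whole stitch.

front 57; right front 23; button band 4; hood 42.

Rate = 10/4.5 = 2.222 sts per in.
front: 25.5 × 2.222 = 56.67 → 57.
right front: 10.5 × 2.222 = 23.33 → 23.
button band: 2 × 2.222 = 4.44 → 4.
hood: 19 × 2.222 = 42.22 → 42.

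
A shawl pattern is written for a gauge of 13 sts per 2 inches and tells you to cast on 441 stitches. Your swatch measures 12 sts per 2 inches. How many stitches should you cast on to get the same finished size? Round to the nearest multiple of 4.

408 stitches.

Scale factor = 12 / 13 = 0.923.
441 × 12 / 13 = 407.08 sts.
→ 408 sts.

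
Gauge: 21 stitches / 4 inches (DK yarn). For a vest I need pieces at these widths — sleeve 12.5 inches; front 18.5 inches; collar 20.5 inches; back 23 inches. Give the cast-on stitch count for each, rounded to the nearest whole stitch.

sleeve 66; front 97; collar 108; back 121.

Rate = 21/4 = 5.25 sts per in.
sleeve: 12.5 × 5.25 = 65.62 → 66.
front: 18.5 × 5.25 = 97.12 → 97.
collar: 20.5 × 5.25 = 107.62 → 108.
back: 23 × 5.25 = 120.75 → 121.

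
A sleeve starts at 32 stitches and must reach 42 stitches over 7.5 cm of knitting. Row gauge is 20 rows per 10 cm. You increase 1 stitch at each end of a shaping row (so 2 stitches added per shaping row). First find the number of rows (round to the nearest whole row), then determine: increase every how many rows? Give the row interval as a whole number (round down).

Increase every 3rd row.

Rows = 7.5 × 2 = 15.0 → 15 rows.
Stitches to add: 10 → 5 shaping rows (at 2 st each).
15 / 5 = 3.00 → every 3 rows.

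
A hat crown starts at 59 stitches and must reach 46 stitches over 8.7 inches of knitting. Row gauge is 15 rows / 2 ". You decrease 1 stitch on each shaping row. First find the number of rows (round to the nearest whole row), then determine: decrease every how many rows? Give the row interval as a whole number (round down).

Decrease every 5th row.

Rows = 8.7 × 7.5 = 65.2 → 65 rows.
Stitches to remove: 13 → 13 shaping rows (at 1 st each).
65 / 13 = 5.00 → every 5 rows.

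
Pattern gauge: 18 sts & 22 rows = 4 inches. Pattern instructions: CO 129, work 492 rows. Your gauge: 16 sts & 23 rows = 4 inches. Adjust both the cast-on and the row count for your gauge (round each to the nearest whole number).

Cast on 115 stitches; work 514 rows.

Stitches: 129 × 16/18 = 114.67 → 115.
Rows: 492 × 23/22 = 514.36 → 514.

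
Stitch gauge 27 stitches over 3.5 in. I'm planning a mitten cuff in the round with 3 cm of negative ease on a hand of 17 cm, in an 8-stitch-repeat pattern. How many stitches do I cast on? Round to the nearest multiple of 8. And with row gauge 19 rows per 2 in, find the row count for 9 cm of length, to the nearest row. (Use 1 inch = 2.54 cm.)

Cast on 40 stitches; work 34 rows.

Finished = 17 − 3 = 14 cm.
14 cm × 1/2.54 = 5.51 inches.
27/3.5 = 7.714 sts per in; 5.51 × 7.714 = 42.52 sts.
Nearest multiple of 8 → 40.
9 cm = 3.54 inches; × 9.5 = 33.66 → 34 rows.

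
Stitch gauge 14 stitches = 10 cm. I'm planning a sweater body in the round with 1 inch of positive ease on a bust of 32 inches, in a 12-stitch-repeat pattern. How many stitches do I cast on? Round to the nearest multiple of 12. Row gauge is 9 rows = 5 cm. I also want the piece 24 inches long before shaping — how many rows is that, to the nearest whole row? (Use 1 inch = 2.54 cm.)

Cast on 120 stitches; work 110 rows.

Finished = 32 + 1 = 33 inches.
33 inches × 2.54 = 83.82 cm.
14/10 = 1.4 sts per cm; 83.82 × 1.4 = 117.35 sts.
Nearest multiple of 12 → 120.
24 inches = 60.96 cm; × 1.8 = 109.73 → 110 rows.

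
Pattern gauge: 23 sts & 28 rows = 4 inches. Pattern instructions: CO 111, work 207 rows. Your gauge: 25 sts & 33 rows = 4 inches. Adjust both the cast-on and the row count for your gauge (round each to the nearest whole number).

Cast on 121 stitches; work 244 rows.

Stitches: 111 × 25/23 = 120.65 → 121.
Rows: 207 × 33/28 = 243.96 → 244.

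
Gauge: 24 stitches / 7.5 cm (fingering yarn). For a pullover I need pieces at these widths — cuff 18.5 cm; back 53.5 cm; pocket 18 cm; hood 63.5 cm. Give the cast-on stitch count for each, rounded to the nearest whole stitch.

Rate = 24/7.5 = 3.2 sts per cm.
cuff: 18.5 × 3.2 = 59.20 → 59.
back: 53.5 × 3.2 = 171.20 → 171.
pocket: 18 × 3.2 = 57.60 → 58.
hood: 63.5 × 3.2 = 203.20 → 203.

cuff 59; back 171; pocket 58; hood 203.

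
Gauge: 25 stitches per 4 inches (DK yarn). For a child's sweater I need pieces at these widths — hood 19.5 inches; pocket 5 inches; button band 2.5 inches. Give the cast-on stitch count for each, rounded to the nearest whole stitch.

hood 122; pocket 31; button band 16.

Rate = 25/4 = 6.25 sts per in.
hood: 19.5 × 6.25 = 121.88 → 122.
pocket: 5 × 6.25 = 31.25 → 31.
button band: 2.5 × 6.25 = 15.62 → 16.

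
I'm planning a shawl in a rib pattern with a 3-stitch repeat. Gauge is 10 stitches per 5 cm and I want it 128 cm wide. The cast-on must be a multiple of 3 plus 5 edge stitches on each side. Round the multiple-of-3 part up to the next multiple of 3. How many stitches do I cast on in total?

CO 256 sts.

10 / 5 = 2 sts per cm.
128 × 2 = 256.00 sts.
Less 10 edge sts → 246.00 for the repeat.
Next multiple of 3: 246.
Add back 10 edge sts → 256.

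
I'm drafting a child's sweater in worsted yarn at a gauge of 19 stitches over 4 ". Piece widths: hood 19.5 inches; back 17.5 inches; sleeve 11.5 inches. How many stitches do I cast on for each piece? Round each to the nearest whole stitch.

hood 93; back 83; sleeve 55.

Rate = 19/4 = 4.75 sts per in.
hood: 19.5 × 4.75 = 92.62 → 93.
back: 17.5 × 4.75 = 83.12 → 83.
sleeve: 11.5 × 4.75 = 54.62 → 55.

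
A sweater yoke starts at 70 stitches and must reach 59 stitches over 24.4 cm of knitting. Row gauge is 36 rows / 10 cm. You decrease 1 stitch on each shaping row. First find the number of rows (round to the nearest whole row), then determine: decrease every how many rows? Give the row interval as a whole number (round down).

Decrease every 8th row.

Rows = 24.4 × 3.6 = 87.8 → 88 rows.
Stitches to remove: 11 → 11 shaping rows (at 1 st each).
88 / 11 = 8.00 → every 8 rows.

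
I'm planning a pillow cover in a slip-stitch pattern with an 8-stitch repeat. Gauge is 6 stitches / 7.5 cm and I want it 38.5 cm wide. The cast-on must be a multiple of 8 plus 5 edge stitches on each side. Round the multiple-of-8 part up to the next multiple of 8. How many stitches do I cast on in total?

Cast on 34 stitches.

6 / 7.5 = 0.8 sts per cm.
38.5 × 0.8 = 30.80 sts.
Less 10 edge sts → 20.80 for the repeat.
Next multiple of 8: 24.
Add back 10 edge sts → 34.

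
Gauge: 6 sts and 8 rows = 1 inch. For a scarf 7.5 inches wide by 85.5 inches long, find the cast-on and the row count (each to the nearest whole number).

Cast on 45 stitches and work 684 rows.

Stitch gauge = 6/1 = 6 sts/in; 7.5 × 6 = 45.00 → 45 sts.
Row gauge = 8/1 = 8 rows/in; 85.5 × 8 = 684.00 → 684 rows.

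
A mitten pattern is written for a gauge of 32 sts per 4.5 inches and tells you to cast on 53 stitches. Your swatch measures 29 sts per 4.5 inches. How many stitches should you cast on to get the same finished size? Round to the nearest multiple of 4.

Scale factor = 29 / 32 = 0.906.
53 × 29 / 32 = 48.03 sts.
→ 48 sts.

CO 48 sts.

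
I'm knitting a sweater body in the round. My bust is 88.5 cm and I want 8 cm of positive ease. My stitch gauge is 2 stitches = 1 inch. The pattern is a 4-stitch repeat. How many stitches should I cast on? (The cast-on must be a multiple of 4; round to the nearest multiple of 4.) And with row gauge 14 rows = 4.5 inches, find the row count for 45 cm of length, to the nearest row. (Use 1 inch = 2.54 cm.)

Finished = 88.5 + 8 = 96.5 cm.
96.5 cm × 1/2.54 = 37.99 inches.
2/1 = 2 sts per in; 37.99 × 2 = 75.98 sts.
Nearest multiple of 4 → 76.
45 cm = 17.72 inches; × 3.111 = 55.12 → 55 rows.

Cast on 76 stitches; work 55 rows.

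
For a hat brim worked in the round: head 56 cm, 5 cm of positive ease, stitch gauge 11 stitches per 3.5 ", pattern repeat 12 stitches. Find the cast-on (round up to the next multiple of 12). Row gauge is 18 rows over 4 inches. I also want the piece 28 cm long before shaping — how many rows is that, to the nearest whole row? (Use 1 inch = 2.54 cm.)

Cast on 84 stitches; work 50 rows.

Finished = 56 + 5 = 61 cm.
61 cm × 1/2.54 = 24.02 inches.
11/3.5 = 3.143 sts per in; 24.02 × 3.143 = 75.48 sts.
Next multiple of 12 → 84.
28 cm = 11.02 inches; × 4.5 = 49.61 → 50 rows.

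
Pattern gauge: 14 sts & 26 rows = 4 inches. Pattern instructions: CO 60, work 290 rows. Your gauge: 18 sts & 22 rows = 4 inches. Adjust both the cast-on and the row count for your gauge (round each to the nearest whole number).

Cast on 77 stitches; work 245 rows.

Stitches: 60 × 18/14 = 77.14 → 77.
Rows: 290 × 22/26 = 245.38 → 245.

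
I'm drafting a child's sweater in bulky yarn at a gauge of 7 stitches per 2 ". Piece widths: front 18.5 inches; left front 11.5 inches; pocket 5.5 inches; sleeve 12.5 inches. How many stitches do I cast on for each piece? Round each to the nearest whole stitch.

Rate = 7/2 = 3.5 sts per in.
front: 18.5 × 3.5 = 64.75 → 65.
left front: 11.5 × 3.5 = 40.25 → 40.
pocket: 5.5 × 3.5 = 19.25 → 19.
sleeve: 12.5 × 3.5 = 43.75 → 44.

front 65; left front 40; pocket 19; sleeve 44.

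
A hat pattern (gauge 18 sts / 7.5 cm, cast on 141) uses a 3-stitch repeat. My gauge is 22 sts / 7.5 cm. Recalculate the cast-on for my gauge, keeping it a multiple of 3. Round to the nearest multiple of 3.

141 × 22 / 18 = 172.33.
Nearest multiple of 3: 171.

Cast on 171 stitches.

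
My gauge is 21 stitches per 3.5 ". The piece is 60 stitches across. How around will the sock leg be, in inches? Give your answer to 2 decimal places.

21 stitches / 3.5 inch = 6 stitches per inch.
60 / 6 = 10.000 inches.

10.00 inches.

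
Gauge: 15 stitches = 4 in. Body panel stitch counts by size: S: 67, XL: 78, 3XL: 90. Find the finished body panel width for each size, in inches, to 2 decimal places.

S 17.87 inches; XL 20.80 inches; 3XL 24.00 inches.

15/4 = 3.75 sts per in.
S: 67 / 3.75 = 17.867 → 17.87 in.
XL: 78 / 3.75 = 20.800 → 20.80 in.
3XL: 90 / 3.75 = 24.000 → 24.00 in.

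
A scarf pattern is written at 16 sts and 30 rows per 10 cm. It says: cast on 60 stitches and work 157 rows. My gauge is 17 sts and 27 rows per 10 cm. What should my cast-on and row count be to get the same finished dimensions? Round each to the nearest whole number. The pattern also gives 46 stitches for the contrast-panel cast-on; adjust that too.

Cast on 64 stitches; work 141 rows; contrast-panel cast-on 49 stitches.

Stitches: 60 × 17/16 = 63.75 → 64.
Rows: 157 × 27/30 = 141.30 → 141.
contrast-panel cast-on: 46 × 17/16 = 48.88 → 49.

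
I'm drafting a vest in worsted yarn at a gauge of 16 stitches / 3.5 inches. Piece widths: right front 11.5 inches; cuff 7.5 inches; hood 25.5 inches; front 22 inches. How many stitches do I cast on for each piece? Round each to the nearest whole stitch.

right front 53; cuff 34; hood 117; front 101.

Rate = 16/3.5 = 4.571 sts per in.
right front: 11.5 × 4.571 = 52.57 → 53.
cuff: 7.5 × 4.571 = 34.29 → 34.
hood: 25.5 × 4.571 = 116.57 → 117.
front: 22 × 4.571 = 100.57 → 101.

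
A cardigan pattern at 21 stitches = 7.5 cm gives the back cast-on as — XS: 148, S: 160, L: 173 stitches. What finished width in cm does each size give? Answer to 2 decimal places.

XS 52.86 cm; S 57.14 cm; L 61.79 cm.

21/7.5 = 2.8 sts per cm.
XS: 148 / 2.8 = 52.857 → 52.86 cm.
S: 160 / 2.8 = 57.143 → 57.14 cm.
L: 173 / 2.8 = 61.786 → 61.79 cm.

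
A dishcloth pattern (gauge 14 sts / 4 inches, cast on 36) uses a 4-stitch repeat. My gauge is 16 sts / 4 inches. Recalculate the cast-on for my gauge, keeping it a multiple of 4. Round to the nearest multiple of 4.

CO 40 sts.

36 × 16 / 14 = 41.14.
Nearest multiple of 4: 40.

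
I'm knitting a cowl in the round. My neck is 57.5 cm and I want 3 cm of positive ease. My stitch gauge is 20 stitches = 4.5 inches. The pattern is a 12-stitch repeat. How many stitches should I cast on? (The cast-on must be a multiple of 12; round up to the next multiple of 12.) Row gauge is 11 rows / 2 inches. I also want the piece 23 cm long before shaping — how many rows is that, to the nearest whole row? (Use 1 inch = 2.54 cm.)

Cast on 108 stitches; work 50 rows.

Finished = 57.5 + 3 = 60.5 cm.
60.5 cm × 1/2.54 = 23.82 inches.
20/4.5 = 4.444 sts per in; 23.82 × 4.444 = 105.86 sts.
Next multiple of 12 → 108.
23 cm = 9.06 inches; × 5.5 = 49.80 → 50 rows.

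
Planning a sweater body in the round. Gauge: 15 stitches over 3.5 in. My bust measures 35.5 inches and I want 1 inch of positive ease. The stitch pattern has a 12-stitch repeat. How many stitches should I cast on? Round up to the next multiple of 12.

Finished = 35.5 + 1 = 36.5 inches.
15 / 3.5 = 4.286 sts/in.
36.5 × 4.286 = 156.43 sts.
Next multiple of 12: 168.

CO 168 sts.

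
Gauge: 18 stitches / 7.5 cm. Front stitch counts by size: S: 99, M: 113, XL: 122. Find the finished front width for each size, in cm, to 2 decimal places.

18/7.5 = 2.4 sts per cm.
S: 99 / 2.4 = 41.250 → 41.25 cm.
M: 113 / 2.4 = 47.083 → 47.08 cm.
XL: 122 / 2.4 = 50.833 → 50.83 cm.

S 41.25 cm; M 47.08 cm; XL 50.83 cm.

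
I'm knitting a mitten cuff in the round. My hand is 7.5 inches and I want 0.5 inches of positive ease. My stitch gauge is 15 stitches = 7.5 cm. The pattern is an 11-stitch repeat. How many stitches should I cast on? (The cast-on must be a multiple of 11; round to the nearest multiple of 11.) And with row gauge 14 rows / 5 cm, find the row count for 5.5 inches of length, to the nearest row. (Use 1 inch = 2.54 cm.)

Cast on 44 stitches; work 39 rows.

Finished = 7.5 + 0.5 = 8 inches.
8 inches × 2.54 = 20.32 cm.
15/7.5 = 2 sts per cm; 20.32 × 2 = 40.64 sts.
Nearest multiple of 11 → 44.
5.5 inches = 13.97 cm; × 2.8 = 39.12 → 39 rows.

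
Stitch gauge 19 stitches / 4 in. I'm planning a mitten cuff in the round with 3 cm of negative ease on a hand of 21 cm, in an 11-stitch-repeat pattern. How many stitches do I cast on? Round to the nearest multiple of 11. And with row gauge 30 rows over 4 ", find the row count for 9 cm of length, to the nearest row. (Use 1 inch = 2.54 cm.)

Cast on 33 stitches; work 27 rows.

Finished = 21 − 3 = 18 cm.
18 cm × 1/2.54 = 7.09 inches.
19/4 = 4.75 sts per in; 7.09 × 4.75 = 33.66 sts.
Nearest multiple of 11 → 33.
9 cm = 3.54 inches; × 7.5 = 26.57 → 27 rows.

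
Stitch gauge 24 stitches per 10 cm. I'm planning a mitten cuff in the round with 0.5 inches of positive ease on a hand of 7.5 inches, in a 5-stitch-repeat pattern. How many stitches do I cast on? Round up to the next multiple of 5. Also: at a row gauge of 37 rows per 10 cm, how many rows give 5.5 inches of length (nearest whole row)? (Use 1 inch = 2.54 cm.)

Finished = 7.5 + 0.5 = 8 inches.
8 inches × 2.54 = 20.32 cm.
24/10 = 2.4 sts per cm; 20.32 × 2.4 = 48.77 sts.
Next multiple of 5 → 50.
5.5 inches = 13.97 cm; × 3.7 = 51.69 → 52 rows.

Cast on 50 stitches; work 52 rows.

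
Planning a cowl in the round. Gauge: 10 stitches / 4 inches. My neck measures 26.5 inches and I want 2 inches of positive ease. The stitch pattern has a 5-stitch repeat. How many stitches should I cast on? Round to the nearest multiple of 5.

70 stitches.

Finished = 26.5 + 2 = 28.5 inches.
10 / 4 = 2.5 sts/in.
28.5 × 2.5 = 71.25 sts.
Nearest multiple of 5: 70.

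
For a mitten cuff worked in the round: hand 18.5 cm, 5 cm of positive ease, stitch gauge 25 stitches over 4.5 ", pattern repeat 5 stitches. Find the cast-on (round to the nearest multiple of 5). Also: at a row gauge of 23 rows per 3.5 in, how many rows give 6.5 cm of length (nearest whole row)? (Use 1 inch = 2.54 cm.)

Finished = 18.5 + 5 = 23.5 cm.
23.5 cm × 1/2.54 = 9.25 inches.
25/4.5 = 5.556 sts per in; 9.25 × 5.556 = 51.40 sts.
Nearest multiple of 5 → 50.
6.5 cm = 2.56 inches; × 6.571 = 16.82 → 17 rows.

Cast on 50 stitches; work 17 rows.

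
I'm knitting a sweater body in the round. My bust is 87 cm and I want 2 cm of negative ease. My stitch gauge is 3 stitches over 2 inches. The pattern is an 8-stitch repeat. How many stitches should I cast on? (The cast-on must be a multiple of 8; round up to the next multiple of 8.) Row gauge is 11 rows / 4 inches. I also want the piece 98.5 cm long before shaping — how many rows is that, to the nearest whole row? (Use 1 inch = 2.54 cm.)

Cast on 56 stitches; work 107 rows.

Finished = 87 − 2 = 85 cm.
85 cm × 1/2.54 = 33.46 inches.
3/2 = 1.5 sts per in; 33.46 × 1.5 = 50.20 sts.
Next multiple of 8 → 56.
98.5 cm = 38.78 inches; × 2.75 = 106.64 → 107 rows.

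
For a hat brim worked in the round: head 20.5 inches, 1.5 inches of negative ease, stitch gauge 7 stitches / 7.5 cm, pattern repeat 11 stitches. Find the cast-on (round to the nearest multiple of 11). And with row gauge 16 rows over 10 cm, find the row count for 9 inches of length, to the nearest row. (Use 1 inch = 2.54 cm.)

Cast on 44 stitches; work 37 rows.

Finished = 20.5 − 1.5 = 19 inches.
19 inches × 2.54 = 48.26 cm.
7/7.5 = 0.933 sts per cm; 48.26 × 0.933 = 45.04 sts.
Nearest multiple of 11 → 44.
9 inches = 22.86 cm; × 1.6 = 36.58 → 37 rows.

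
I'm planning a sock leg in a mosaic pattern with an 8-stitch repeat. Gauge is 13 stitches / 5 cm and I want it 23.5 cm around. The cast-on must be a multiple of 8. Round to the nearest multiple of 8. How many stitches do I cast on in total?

13 / 5 = 2.6 sts per cm.
23.5 × 2.6 = 61.10 sts.
Nearest multiple of 8: 64.

Cast on 64 stitches.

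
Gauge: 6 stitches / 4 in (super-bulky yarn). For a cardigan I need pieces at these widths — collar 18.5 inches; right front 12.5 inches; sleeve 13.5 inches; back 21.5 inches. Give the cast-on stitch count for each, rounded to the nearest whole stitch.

Rate = 6/4 = 1.5 sts per in.
collar: 18.5 × 1.5 = 27.75 → 28.
right front: 12.5 × 1.5 = 18.75 → 19.
sleeve: 13.5 × 1.5 = 20.25 → 20.
back: 21.5 × 1.5 = 32.25 → 32.

collar 28; right front 19; sleeve 20; back 32.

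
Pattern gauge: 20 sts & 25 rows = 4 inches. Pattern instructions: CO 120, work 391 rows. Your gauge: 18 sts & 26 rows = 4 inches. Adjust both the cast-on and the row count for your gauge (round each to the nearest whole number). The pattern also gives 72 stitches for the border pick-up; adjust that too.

Cast on 108 stitches; work 407 rows; border pick-up 65 stitches.

Stitches: 120 × 18/20 = 108.00 → 108.
Rows: 391 × 26/25 = 406.64 → 407.
border pick-up: 72 × 18/20 = 64.80 → 65.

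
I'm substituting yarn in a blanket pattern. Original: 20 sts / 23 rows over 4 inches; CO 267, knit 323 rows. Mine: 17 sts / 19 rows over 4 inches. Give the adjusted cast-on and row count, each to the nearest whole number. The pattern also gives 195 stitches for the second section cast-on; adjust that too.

Stitches: 267 × 17/20 = 226.95 → 227.
Rows: 323 × 19/23 = 266.83 → 267.
second section cast-on: 195 × 17/20 = 165.75 → 166.

Cast on 227 stitches; work 267 rows; second section cast-on 166 stitches.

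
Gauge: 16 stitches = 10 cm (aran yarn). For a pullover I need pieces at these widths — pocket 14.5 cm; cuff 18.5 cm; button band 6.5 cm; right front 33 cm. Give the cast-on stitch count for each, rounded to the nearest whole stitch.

pocket 23; cuff 30; button band 10; right front 53.

Rate = 16/10 = 1.6 sts per cm.
pocket: 14.5 × 1.6 = 23.20 → 23.
cuff: 18.5 × 1.6 = 29.60 → 30.
button band: 6.5 × 1.6 = 10.40 → 10.
right front: 33 × 1.6 = 52.80 → 53.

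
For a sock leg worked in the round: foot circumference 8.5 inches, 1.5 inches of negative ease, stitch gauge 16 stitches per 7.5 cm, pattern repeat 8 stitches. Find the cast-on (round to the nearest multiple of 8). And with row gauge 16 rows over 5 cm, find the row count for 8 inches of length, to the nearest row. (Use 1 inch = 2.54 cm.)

Finished = 8.5 − 1.5 = 7 inches.
7 inches × 2.54 = 17.78 cm.
16/7.5 = 2.133 sts per cm; 17.78 × 2.133 = 37.93 sts.
Nearest multiple of 8 → 40.
8 inches = 20.32 cm; × 3.2 = 65.02 → 65 rows.

Cast on 40 stitches; work 65 rows.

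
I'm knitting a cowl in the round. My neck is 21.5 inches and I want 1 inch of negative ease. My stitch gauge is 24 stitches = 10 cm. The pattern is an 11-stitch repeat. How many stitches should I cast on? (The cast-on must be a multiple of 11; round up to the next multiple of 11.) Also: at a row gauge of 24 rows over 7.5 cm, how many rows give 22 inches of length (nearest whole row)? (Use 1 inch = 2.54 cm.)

Cast on 132 stitches; work 179 rows.

Finished = 21.5 − 1 = 20.5 inches.
20.5 inches × 2.54 = 52.07 cm.
24/10 = 2.4 sts per cm; 52.07 × 2.4 = 124.97 sts.
Next multiple of 11 → 132.
22 inches = 55.88 cm; × 3.2 = 178.82 → 179 rows.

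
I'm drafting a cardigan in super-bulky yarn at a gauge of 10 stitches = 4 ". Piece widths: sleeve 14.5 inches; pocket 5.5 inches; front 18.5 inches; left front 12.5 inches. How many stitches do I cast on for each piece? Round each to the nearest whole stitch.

sleeve 36; pocket 14; front 46; left front 31.

Rate = 10/4 = 2.5 sts per in.
sleeve: 14.5 × 2.5 = 36.25 → 36.
pocket: 5.5 × 2.5 = 13.75 → 14.
front: 18.5 × 2.5 = 46.25 → 46.
left front: 12.5 × 2.5 = 31.25 → 31.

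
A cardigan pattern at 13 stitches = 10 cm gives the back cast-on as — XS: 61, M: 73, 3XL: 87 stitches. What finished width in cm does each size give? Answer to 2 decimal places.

XS 46.92 cm; M 56.15 cm; 3XL 66.92 cm.

13/10 = 1.3 sts per cm.
XS: 61 / 1.3 = 46.923 → 46.92 cm.
M: 73 / 1.3 = 56.154 → 56.15 cm.
3XL: 87 / 1.3 = 66.923 → 66.92 cm.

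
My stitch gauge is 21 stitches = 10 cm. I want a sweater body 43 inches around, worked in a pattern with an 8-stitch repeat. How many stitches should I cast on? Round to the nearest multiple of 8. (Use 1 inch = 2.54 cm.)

CO 232 sts.

43 in = 43 × 2.54 = 109.22 cm.
21 / 10 = 2.1 sts/cm.
109.22 × 2.1 = 229.36 sts.
→ 232.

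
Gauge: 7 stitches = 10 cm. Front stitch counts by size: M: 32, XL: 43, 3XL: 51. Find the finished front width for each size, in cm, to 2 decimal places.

7/10 = 0.7 sts per cm.
M: 32 / 0.7 = 45.714 → 45.71 cm.
XL: 43 / 0.7 = 61.429 → 61.43 cm.
3XL: 51 / 0.7 = 72.857 → 72.86 cm.

M 45.71 cm; XL 61.43 cm; 3XL 72.86 cm.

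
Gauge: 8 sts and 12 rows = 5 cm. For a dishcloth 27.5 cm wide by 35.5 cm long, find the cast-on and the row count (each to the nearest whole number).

Stitch gauge = 8/5 = 1.6 sts/cm; 27.5 × 1.6 = 44.00 → 44 sts.
Row gauge = 12/5 = 2.4 rows/cm; 35.5 × 2.4 = 85.20 → 85 rows.

Cast on 44 stitches and work 85 rows.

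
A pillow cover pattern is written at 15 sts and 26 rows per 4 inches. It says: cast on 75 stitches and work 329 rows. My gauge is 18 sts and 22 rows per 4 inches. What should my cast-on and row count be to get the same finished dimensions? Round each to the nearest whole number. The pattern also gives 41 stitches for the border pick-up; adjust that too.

Stitches: 75 × 18/15 = 90.00 → 90.
Rows: 329 × 22/26 = 278.38 → 278.
border pick-up: 41 × 18/15 = 49.20 → 49.

Cast on 90 stitches; work 278 rows; border pick-up 49 stitches.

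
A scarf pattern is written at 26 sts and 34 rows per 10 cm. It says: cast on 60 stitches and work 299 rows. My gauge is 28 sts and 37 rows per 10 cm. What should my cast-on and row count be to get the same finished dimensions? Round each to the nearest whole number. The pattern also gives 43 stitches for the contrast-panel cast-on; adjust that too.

Stitches: 60 × 28/26 = 64.62 → 65.
Rows: 299 × 37/34 = 325.38 → 325.
contrast-panel cast-on: 43 × 28/26 = 46.31 → 46.

Cast on 65 stitches; work 325 rows; contrast-panel cast-on 46 stitches.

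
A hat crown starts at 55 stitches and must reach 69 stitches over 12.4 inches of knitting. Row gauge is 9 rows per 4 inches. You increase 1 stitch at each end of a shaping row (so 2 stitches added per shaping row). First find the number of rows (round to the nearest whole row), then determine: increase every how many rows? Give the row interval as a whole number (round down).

Increase every 4th row.

Rows = 12.4 × 2.25 = 27.9 → 28 rows.
Stitches to add: 14 → 7 shaping rows (at 2 st each).
28 / 7 = 4.00 → every 4 rows.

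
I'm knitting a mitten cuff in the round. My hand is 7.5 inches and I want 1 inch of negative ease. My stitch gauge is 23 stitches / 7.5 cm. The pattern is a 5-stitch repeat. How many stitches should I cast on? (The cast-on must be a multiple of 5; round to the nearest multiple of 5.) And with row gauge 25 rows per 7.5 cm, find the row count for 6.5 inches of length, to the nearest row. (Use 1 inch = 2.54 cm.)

Finished = 7.5 − 1 = 6.5 inches.
6.5 inches × 2.54 = 16.51 cm.
23/7.5 = 3.067 sts per cm; 16.51 × 3.067 = 50.63 sts.
Nearest multiple of 5 → 50.
6.5 inches = 16.51 cm; × 3.333 = 55.03 → 55 rows.

Cast on 50 stitches; work 55 rows.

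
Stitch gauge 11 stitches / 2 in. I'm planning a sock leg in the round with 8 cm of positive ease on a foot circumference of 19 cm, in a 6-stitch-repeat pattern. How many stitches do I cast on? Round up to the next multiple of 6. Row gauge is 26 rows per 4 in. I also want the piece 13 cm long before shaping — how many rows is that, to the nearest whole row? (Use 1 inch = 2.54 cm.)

Finished = 19 + 8 = 27 cm.
27 cm × 1/2.54 = 10.63 inches.
11/2 = 5.5 sts per in; 10.63 × 5.5 = 58.46 sts.
Next multiple of 6 → 60.
13 cm = 5.12 inches; × 6.5 = 33.27 → 33 rows.

Cast on 60 stitches; work 33 rows.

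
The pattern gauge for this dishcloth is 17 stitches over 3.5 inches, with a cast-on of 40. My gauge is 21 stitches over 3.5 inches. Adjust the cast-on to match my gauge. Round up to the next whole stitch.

50 stitches.

Scale factor = 21 / 17 = 1.235.
40 × 21 / 17 = 49.41 sts.
→ 50 sts.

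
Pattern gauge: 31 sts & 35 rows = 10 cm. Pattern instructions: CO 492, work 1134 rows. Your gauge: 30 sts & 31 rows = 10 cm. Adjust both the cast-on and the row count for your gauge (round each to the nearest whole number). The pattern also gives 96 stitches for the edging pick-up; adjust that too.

Cast on 476 stitches; work 1004 rows; edging pick-up 93 stitches.

Stitches: 492 × 30/31 = 476.13 → 476.
Rows: 1134 × 31/35 = 1004.40 → 1004.
edging pick-up: 96 × 30/31 = 92.90 → 93.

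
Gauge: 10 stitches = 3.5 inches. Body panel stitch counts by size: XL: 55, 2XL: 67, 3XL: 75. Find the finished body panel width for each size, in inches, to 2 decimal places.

XL 19.25 inches; 2XL 23.45 inches; 3XL 26.25 inches.

10/3.5 = 2.857 sts per in.
XL: 55 / 2.857 = 19.250 → 19.25 in.
2XL: 67 / 2.857 = 23.450 → 23.45 in.
3XL: 75 / 2.857 = 26.250 → 26.25 in.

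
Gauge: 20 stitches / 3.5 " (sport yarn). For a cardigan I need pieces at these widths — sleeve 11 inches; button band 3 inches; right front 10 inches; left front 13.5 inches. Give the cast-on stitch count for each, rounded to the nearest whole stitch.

Rate = 20/3.5 = 5.714 sts per in.
sleeve: 11 × 5.714 = 62.86 → 63.
button band: 3 × 5.714 = 17.14 → 17.
right front: 10 × 5.714 = 57.14 → 57.
left front: 13.5 × 5.714 = 77.14 → 77.

sleeve 63; button band 17; right front 57; left front 77.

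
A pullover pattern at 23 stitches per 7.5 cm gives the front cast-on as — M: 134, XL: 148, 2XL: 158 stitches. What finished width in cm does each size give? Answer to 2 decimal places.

23/7.5 = 3.067 sts per cm.
M: 134 / 3.067 = 43.696 → 43.70 cm.
XL: 148 / 3.067 = 48.261 → 48.26 cm.
2XL: 158 / 3.067 = 51.522 → 51.52 cm.

M 43.70 cm; XL 48.26 cm; 2XL 51.52 cm.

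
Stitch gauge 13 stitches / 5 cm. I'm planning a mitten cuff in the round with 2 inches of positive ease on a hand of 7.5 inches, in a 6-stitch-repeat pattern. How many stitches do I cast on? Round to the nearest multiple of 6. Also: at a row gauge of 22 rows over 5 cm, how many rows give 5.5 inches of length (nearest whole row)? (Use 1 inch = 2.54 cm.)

Cast on 60 stitches; work 61 rows.

Finished = 7.5 + 2 = 9.5 inches.
9.5 inches × 2.54 = 24.13 cm.
13/5 = 2.6 sts per cm; 24.13 × 2.6 = 62.74 sts.
Nearest multiple of 6 → 60.
5.5 inches = 13.97 cm; × 4.4 = 61.47 → 61 rows.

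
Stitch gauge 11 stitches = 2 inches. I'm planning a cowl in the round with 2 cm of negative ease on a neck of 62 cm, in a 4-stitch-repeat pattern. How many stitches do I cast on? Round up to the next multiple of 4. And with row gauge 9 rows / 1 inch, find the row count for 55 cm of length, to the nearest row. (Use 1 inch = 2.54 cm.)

Cast on 132 stitches; work 195 rows.

Finished = 62 − 2 = 60 cm.
60 cm × 1/2.54 = 23.62 inches.
11/2 = 5.5 sts per in; 23.62 × 5.5 = 129.92 sts.
Next multiple of 4 → 132.
55 cm = 21.65 inches; × 9 = 194.88 → 195 rows.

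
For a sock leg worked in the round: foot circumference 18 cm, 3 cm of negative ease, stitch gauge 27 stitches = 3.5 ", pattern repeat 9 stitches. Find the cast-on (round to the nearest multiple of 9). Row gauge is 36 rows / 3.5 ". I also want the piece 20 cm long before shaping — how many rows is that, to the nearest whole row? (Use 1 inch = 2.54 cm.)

Finished = 18 − 3 = 15 cm.
15 cm × 1/2.54 = 5.91 inches.
27/3.5 = 7.714 sts per in; 5.91 × 7.714 = 45.56 sts.
Nearest multiple of 9 → 45.
20 cm = 7.87 inches; × 10.286 = 80.99 → 81 rows.

Cast on 45 stitches; work 81 rows.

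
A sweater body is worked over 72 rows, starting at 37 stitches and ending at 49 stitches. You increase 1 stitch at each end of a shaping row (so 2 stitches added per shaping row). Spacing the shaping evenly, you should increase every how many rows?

Increase every 12th row.

Stitches to add: |49 − 37| = 12.
Shaping rows needed: 12 / 2 = 6.
72 rows / 6 = every 12 rows.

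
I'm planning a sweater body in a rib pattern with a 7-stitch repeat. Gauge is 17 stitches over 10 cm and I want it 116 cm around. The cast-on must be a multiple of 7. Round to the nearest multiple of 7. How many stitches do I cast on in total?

17 / 10 = 1.7 sts per cm.
116 × 1.7 = 197.20 sts.
Nearest multiple of 7: 196.

Cast on 196 stitches.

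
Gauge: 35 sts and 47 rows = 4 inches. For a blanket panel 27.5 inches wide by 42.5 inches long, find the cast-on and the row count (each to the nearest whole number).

Cast on 241 stitches and work 499 rows.

Stitch gauge = 35/4 = 8.75 sts/in; 27.5 × 8.75 = 240.62 → 241 sts.
Row gauge = 47/4 = 11.75 rows/in; 42.5 × 11.75 = 499.38 → 499 rows.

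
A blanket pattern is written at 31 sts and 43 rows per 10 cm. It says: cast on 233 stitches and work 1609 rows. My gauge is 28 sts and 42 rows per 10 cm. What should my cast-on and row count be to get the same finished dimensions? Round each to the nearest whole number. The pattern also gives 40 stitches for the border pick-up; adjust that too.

Stitches: 233 × 28/31 = 210.45 → 210.
Rows: 1609 × 42/43 = 1571.58 → 1572.
border pick-up: 40 × 28/31 = 36.13 → 36.

Cast on 210 stitches; work 1572 rows; border pick-up 36 stitches.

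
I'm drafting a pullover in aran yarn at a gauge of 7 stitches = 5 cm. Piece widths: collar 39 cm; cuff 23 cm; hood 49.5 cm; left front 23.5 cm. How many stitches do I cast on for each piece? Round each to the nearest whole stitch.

Rate = 7/5 = 1.4 sts per cm.
collar: 39 × 1.4 = 54.60 → 55.
cuff: 23 × 1.4 = 32.20 → 32.
hood: 49.5 × 1.4 = 69.30 → 69.
left front: 23.5 × 1.4 = 32.90 → 33.

collar 55; cuff 32; hood 69; left front 33.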